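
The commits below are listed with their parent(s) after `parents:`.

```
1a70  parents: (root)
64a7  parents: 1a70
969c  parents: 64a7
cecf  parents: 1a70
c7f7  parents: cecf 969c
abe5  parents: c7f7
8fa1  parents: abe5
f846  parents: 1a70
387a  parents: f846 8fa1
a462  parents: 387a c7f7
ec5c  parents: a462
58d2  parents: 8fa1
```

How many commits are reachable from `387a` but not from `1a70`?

Reachable from 387a: {1a70, 387a, 64a7, 8fa1, 969c, abe5, c7f7, cecf, f846}.
Reachable from 1a70: {1a70}.
In 387a's history but not 1a70's: {387a, 64a7, 8fa1, 969c, abe5, c7f7, cecf, f846} — 8 commits.

8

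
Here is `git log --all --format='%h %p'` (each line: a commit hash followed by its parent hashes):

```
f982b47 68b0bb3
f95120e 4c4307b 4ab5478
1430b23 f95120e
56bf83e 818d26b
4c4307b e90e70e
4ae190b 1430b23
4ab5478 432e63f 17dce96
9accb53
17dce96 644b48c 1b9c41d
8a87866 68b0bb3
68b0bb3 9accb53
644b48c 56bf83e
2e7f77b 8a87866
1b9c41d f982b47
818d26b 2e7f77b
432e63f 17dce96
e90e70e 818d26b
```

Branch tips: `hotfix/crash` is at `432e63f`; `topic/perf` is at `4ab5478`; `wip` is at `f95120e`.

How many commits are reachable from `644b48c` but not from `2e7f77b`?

3

Reachable from 644b48c: {2e7f77b, 56bf83e, 644b48c, 68b0bb3, 818d26b, 8a87866, 9accb53}.
Reachable from 2e7f77b: {2e7f77b, 68b0bb3, 8a87866, 9accb53}.
In 644b48c's history but not 2e7f77b's: {56bf83e, 644b48c, 818d26b} — 3 commits.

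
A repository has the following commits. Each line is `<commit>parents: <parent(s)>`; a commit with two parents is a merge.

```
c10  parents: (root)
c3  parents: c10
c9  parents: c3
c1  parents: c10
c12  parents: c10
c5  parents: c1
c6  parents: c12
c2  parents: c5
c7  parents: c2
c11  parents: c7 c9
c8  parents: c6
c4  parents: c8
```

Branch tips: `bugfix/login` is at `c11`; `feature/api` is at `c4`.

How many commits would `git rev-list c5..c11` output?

5

Reachable from c11: {c1, c10, c11, c2, c3, c5, c7, c9}.
Reachable from c5: {c1, c10, c5}.
In c11's history but not c5's: {c11, c2, c3, c7, c9} — 5 commits.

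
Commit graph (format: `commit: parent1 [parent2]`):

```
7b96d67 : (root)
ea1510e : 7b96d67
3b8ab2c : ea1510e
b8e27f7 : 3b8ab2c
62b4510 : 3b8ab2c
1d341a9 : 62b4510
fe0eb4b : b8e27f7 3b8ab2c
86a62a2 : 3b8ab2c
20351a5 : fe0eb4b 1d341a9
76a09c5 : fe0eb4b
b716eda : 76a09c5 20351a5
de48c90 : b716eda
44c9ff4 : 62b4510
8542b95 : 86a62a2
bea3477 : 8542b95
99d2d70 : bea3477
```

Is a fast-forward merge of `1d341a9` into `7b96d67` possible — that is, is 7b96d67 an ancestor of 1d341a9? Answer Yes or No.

A fast-forward from 7b96d67 to 1d341a9 is possible iff 7b96d67 is an ancestor of 1d341a9.
Ancestors of 1d341a9: {1d341a9, 3b8ab2c, 62b4510, 7b96d67, ea1510e}.
7b96d67 is among them, so fast-forward is possible.

Yes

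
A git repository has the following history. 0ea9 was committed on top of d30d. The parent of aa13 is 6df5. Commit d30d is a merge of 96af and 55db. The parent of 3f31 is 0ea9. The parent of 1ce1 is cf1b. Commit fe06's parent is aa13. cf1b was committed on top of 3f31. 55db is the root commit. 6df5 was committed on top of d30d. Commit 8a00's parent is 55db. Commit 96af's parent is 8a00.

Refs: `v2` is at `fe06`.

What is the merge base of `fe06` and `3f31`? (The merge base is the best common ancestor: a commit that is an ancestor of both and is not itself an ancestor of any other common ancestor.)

d30d

Ancestors of fe06: {55db, 6df5, 8a00, 96af, aa13, d30d, fe06}.
Ancestors of 3f31: {0ea9, 3f31, 55db, 8a00, 96af, d30d}.
Common ancestors: {55db, 8a00, 96af, d30d}.
Among these, d30d is not an ancestor of any other common ancestor — it is the merge base.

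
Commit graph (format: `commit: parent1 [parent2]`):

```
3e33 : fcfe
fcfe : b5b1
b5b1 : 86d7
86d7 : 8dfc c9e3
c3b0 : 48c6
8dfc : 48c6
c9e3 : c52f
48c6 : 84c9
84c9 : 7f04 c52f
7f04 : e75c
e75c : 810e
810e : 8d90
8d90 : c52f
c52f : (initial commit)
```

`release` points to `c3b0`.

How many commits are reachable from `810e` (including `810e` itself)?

Walking parent pointers from 810e: reachable set = {810e, 8d90, c52f}.
That is 3 commits.

3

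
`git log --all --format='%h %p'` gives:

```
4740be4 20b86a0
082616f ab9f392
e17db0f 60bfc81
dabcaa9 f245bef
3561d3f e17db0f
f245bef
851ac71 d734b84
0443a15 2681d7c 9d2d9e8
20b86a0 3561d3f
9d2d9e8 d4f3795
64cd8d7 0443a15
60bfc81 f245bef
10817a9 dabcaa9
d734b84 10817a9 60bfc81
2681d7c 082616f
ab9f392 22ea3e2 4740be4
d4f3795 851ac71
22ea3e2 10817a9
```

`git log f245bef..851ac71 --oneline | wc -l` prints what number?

5

Reachable from 851ac71: {10817a9, 60bfc81, 851ac71, d734b84, dabcaa9, f245bef}.
Reachable from f245bef: {f245bef}.
In 851ac71's history but not f245bef's: {10817a9, 60bfc81, 851ac71, d734b84, dabcaa9} — 5 commits.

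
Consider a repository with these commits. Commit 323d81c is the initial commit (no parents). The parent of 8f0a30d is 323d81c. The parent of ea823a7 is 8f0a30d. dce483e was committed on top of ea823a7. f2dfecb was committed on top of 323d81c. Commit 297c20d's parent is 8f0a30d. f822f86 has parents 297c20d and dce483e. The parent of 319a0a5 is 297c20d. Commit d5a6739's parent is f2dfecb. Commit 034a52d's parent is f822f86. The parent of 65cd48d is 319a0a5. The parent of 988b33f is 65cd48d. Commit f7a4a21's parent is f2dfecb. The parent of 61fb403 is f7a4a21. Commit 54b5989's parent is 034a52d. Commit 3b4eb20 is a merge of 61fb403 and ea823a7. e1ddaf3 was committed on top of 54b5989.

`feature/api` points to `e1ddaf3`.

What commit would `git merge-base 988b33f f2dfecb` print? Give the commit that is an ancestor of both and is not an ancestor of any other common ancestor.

323d81c

Ancestors of 988b33f: {297c20d, 319a0a5, 323d81c, 65cd48d, 8f0a30d, 988b33f}.
Ancestors of f2dfecb: {323d81c, f2dfecb}.
Common ancestors: {323d81c}.
The only common ancestor is 323d81c, so it is the merge base.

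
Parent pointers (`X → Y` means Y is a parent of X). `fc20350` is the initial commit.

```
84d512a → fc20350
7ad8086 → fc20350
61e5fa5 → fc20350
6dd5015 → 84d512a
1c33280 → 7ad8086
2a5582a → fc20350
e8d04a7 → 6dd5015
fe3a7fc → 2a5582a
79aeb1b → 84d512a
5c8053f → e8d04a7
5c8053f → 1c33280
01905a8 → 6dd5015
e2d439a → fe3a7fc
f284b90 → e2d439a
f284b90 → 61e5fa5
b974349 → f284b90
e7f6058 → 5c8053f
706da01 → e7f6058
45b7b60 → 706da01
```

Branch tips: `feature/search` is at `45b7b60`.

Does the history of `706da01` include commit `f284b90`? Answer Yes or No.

No

Ancestors of 706da01: {1c33280, 5c8053f, 6dd5015, 706da01, 7ad8086, 84d512a, e7f6058, e8d04a7, fc20350}.
f284b90 is not in that set, so it is not an ancestor of 706da01.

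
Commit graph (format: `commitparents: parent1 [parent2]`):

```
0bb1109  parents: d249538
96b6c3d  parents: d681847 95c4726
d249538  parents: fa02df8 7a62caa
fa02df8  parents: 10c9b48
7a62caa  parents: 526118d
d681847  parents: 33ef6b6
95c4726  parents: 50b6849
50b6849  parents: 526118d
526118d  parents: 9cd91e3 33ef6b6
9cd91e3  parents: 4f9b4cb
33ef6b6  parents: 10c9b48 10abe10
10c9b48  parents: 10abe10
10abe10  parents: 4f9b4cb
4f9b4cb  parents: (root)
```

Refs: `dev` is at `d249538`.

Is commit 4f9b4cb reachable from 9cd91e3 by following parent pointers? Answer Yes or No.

Yes

Ancestors of 9cd91e3 (commits reachable by following parents): {4f9b4cb, 9cd91e3}.
4f9b4cb is in that set, so it is an ancestor of 9cd91e3.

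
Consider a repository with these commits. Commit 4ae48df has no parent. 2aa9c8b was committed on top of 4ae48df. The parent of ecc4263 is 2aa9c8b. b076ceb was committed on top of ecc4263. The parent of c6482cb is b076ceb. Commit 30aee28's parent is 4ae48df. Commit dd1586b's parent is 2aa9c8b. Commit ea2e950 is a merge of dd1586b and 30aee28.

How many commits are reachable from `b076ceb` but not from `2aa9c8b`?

Reachable from b076ceb: {2aa9c8b, 4ae48df, b076ceb, ecc4263}.
Reachable from 2aa9c8b: {2aa9c8b, 4ae48df}.
In b076ceb's history but not 2aa9c8b's: {b076ceb, ecc4263} — 2 commits.

2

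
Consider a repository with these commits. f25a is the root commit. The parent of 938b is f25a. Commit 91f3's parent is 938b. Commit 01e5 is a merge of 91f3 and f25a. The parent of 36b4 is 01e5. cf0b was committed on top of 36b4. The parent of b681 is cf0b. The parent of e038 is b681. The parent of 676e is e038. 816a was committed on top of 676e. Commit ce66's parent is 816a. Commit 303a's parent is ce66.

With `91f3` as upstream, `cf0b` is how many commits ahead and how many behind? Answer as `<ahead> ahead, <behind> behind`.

3 ahead, 0 behind

Reachable from cf0b: {01e5, 36b4, 91f3, 938b, cf0b, f25a}.
Reachable from 91f3: {91f3, 938b, f25a}.
Only in cf0b's history (ahead): {01e5, 36b4, cf0b} — 3.
Only in 91f3's history (behind): {} — 0.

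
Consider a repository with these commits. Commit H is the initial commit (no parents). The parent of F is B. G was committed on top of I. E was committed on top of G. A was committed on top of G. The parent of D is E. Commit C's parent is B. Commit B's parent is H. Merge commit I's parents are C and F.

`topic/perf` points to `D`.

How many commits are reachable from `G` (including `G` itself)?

6

Walking parent pointers from G: reachable set = {B, C, F, G, H, I}.
That is 6 commits.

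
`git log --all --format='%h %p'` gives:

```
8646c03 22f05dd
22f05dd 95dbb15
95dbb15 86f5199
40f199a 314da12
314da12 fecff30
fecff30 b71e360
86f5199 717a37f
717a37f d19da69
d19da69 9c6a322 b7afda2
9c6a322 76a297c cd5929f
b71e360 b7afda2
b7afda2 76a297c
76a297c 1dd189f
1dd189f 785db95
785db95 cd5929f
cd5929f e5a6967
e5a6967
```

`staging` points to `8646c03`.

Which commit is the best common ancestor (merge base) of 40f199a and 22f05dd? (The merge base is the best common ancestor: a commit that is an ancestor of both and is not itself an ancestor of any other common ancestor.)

Ancestors of 40f199a: {1dd189f, 314da12, 40f199a, 76a297c, 785db95, b71e360, b7afda2, cd5929f, e5a6967, fecff30}.
Ancestors of 22f05dd: {1dd189f, 22f05dd, 717a37f, 76a297c, 785db95, 86f5199, 95dbb15, 9c6a322, b7afda2, cd5929f, d19da69, e5a6967}.
Common ancestors: {1dd189f, 76a297c, 785db95, b7afda2, cd5929f, e5a6967}.
Among these, b7afda2 is not an ancestor of any other common ancestor — it is the merge base.

b7afda2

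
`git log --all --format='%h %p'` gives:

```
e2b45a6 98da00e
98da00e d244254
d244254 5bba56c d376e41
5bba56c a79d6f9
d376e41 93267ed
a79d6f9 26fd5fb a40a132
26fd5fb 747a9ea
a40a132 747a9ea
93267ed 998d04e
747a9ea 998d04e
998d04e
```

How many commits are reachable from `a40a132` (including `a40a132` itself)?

3

Walking parent pointers from a40a132: reachable set = {747a9ea, 998d04e, a40a132}.
That is 3 commits.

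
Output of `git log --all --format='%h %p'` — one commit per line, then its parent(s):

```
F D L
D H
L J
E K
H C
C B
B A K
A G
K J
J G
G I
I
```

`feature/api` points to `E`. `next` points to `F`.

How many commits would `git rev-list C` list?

7

Walking parent pointers from C: reachable set = {A, B, C, G, I, J, K}.
That is 7 commits.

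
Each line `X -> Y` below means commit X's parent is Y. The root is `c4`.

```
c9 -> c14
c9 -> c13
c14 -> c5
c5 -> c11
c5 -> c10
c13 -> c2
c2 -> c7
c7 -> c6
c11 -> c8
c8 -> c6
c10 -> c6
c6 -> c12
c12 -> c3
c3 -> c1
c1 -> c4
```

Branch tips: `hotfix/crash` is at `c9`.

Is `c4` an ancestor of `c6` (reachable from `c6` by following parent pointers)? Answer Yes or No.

Yes

Ancestors of c6 (commits reachable by following parents): {c1, c12, c3, c4, c6}.
c4 is in that set, so it is an ancestor of c6.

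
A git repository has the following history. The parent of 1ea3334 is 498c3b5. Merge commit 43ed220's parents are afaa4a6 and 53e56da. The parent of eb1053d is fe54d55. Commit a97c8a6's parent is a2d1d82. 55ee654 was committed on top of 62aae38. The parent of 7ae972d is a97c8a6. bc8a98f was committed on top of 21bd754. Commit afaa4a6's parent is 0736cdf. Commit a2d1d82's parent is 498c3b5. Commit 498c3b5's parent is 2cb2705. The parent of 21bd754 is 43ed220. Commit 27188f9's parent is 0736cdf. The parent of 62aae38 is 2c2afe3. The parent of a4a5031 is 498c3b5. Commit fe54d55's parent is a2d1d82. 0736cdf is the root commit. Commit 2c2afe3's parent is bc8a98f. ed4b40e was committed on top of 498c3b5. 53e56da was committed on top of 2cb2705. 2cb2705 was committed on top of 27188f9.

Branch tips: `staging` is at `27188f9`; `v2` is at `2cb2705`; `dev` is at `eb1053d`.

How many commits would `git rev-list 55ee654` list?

11

Walking parent pointers from 55ee654: reachable set = {0736cdf, 21bd754, 27188f9, 2c2afe3, 2cb2705, 43ed220, 53e56da, 55ee654, 62aae38, afaa4a6, bc8a98f}.
That is 11 commits.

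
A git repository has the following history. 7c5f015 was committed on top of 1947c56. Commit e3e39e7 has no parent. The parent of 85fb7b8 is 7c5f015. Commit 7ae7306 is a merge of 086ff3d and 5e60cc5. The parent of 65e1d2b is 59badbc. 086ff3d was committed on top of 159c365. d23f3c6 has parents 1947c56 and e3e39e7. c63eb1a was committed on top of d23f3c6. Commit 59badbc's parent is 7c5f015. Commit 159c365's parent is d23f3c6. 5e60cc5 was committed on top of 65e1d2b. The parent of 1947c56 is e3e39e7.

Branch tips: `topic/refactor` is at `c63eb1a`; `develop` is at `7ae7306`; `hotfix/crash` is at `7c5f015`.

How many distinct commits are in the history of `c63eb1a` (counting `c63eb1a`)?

Walking parent pointers from c63eb1a: reachable set = {1947c56, c63eb1a, d23f3c6, e3e39e7}.
That is 4 commits.

4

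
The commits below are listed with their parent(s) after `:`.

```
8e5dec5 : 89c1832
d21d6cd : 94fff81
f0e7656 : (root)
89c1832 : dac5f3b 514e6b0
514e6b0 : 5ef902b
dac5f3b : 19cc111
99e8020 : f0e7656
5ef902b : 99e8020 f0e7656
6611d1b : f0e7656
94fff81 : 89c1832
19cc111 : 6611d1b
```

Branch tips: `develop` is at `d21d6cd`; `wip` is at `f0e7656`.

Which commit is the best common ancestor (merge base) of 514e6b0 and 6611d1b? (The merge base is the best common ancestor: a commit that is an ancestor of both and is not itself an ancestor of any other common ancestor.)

f0e7656

Ancestors of 514e6b0: {514e6b0, 5ef902b, 99e8020, f0e7656}.
Ancestors of 6611d1b: {6611d1b, f0e7656}.
Common ancestors: {f0e7656}.
The only common ancestor is f0e7656, so it is the merge base.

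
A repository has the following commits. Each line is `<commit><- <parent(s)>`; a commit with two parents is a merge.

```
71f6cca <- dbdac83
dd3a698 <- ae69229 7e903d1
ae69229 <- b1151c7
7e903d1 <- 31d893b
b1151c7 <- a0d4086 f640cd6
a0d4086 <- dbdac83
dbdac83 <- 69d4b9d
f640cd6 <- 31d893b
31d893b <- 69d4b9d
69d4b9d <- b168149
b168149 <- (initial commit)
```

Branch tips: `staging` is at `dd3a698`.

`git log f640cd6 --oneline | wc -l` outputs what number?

Walking parent pointers from f640cd6: reachable set = {31d893b, 69d4b9d, b168149, f640cd6}.
That is 4 commits.

4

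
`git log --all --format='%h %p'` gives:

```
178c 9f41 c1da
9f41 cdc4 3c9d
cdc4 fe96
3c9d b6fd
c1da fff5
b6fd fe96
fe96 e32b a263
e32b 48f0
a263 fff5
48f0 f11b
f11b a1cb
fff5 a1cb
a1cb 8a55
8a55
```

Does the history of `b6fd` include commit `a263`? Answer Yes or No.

Yes

Ancestors of b6fd (commits reachable by following parents): {48f0, 8a55, a1cb, a263, b6fd, e32b, f11b, fe96, fff5}.
a263 is in that set, so it is an ancestor of b6fd.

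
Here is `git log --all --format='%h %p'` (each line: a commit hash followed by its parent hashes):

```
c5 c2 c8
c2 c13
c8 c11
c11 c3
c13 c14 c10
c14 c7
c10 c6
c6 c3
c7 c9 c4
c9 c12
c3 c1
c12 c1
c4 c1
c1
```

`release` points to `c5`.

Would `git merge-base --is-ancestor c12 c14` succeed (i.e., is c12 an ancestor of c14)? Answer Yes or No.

Yes

Ancestors of c14 (commits reachable by following parents): {c1, c12, c14, c4, c7, c9}.
c12 is in that set, so it is an ancestor of c14.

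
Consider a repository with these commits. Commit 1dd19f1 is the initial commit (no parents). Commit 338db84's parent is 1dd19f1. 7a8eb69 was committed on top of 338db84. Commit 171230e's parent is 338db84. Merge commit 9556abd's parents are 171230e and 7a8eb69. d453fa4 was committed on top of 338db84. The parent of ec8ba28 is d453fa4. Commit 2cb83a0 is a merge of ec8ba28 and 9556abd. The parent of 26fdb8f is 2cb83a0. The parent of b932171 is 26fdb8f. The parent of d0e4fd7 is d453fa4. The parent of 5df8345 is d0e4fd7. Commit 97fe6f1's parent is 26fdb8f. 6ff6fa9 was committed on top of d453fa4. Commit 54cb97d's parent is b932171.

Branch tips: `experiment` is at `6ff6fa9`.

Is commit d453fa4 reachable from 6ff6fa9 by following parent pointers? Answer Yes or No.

Ancestors of 6ff6fa9 (commits reachable by following parents): {1dd19f1, 338db84, 6ff6fa9, d453fa4}.
d453fa4 is in that set, so it is an ancestor of 6ff6fa9.

Yes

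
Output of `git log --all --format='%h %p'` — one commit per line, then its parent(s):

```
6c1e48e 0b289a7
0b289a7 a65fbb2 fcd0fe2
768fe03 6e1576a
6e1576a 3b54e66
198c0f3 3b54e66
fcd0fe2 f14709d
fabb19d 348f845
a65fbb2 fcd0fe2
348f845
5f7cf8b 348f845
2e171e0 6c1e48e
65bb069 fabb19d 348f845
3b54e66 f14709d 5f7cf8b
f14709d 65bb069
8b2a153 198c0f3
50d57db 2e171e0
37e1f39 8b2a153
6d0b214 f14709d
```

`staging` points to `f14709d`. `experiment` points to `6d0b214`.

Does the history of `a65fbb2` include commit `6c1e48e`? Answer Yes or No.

No

Ancestors of a65fbb2: {348f845, 65bb069, a65fbb2, f14709d, fabb19d, fcd0fe2}.
6c1e48e is not in that set, so it is not an ancestor of a65fbb2.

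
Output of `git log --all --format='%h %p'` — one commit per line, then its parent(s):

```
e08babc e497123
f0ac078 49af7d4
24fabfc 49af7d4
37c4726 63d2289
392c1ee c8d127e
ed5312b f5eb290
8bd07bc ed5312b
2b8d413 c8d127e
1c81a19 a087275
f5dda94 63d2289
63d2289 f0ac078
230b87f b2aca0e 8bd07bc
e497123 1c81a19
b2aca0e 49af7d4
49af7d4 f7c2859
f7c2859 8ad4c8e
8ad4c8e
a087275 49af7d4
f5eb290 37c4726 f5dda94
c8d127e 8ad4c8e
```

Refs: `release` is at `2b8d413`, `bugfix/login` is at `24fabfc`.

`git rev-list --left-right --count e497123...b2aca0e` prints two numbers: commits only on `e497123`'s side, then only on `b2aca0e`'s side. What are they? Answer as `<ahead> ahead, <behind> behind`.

3 ahead, 1 behind

Reachable from e497123: {1c81a19, 49af7d4, 8ad4c8e, a087275, e497123, f7c2859}.
Reachable from b2aca0e: {49af7d4, 8ad4c8e, b2aca0e, f7c2859}.
Only in e497123's history (ahead): {1c81a19, a087275, e497123} — 3.
Only in b2aca0e's history (behind): {b2aca0e} — 1.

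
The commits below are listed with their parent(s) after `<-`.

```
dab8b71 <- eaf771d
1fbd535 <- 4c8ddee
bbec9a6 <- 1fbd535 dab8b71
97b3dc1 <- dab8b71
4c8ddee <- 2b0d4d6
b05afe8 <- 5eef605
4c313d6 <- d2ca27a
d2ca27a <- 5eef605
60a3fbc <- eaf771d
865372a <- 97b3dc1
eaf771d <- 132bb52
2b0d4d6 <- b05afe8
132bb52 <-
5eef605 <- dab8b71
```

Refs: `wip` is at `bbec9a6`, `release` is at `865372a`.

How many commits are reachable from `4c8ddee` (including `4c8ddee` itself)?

7

Walking parent pointers from 4c8ddee: reachable set = {132bb52, 2b0d4d6, 4c8ddee, 5eef605, b05afe8, dab8b71, eaf771d}.
That is 7 commits.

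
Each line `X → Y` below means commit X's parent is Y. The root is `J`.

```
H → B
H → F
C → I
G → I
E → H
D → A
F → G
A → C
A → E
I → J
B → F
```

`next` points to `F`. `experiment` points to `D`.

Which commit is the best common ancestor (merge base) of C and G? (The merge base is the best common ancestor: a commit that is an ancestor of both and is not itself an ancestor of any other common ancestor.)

Ancestors of C: {C, I, J}.
Ancestors of G: {G, I, J}.
Common ancestors: {I, J}.
Among these, I is not an ancestor of any other common ancestor — it is the merge base.

I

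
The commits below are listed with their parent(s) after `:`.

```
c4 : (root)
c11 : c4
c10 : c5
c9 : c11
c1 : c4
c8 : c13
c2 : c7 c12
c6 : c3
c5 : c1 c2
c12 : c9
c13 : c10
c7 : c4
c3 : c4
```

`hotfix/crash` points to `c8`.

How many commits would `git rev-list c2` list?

Walking parent pointers from c2: reachable set = {c11, c12, c2, c4, c7, c9}.
That is 6 commits.

6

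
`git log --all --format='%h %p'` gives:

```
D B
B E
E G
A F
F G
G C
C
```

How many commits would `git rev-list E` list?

3

Walking parent pointers from E: reachable set = {C, E, G}.
That is 3 commits.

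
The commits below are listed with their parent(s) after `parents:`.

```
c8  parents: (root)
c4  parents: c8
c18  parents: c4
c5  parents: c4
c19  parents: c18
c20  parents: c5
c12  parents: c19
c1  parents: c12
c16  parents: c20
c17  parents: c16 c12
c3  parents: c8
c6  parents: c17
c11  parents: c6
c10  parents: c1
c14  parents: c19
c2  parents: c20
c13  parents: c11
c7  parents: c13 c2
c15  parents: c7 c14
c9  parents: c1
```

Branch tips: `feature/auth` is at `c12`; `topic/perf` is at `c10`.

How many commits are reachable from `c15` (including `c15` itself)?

Walking parent pointers from c15: reachable set = {c11, c12, c13, c14, c15, c16, c17, c18, c19, c2, c20, c4, c5, c6, c7, c8}.
That is 16 commits.

16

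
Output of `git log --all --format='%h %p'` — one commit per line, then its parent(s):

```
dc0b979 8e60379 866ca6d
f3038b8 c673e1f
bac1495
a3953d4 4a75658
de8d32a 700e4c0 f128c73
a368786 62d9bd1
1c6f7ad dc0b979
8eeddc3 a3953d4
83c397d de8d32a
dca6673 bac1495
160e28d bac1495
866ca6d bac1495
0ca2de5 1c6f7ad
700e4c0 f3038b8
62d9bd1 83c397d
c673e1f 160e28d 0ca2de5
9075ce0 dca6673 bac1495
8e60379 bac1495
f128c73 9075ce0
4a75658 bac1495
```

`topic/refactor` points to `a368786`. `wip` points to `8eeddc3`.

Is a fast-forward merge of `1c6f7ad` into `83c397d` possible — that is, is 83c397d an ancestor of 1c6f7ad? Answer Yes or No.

A fast-forward from 83c397d to 1c6f7ad is possible iff 83c397d is an ancestor of 1c6f7ad.
Ancestors of 1c6f7ad: {1c6f7ad, 866ca6d, 8e60379, bac1495, dc0b979}.
83c397d is not among them, so fast-forward is not possible.

No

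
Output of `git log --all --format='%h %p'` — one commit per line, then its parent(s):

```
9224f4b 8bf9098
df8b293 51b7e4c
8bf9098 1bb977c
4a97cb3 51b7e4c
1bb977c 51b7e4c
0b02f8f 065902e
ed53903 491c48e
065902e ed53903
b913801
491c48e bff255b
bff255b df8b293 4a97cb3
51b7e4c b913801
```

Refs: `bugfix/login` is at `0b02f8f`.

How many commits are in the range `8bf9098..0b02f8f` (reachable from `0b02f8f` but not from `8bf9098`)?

7

Reachable from 0b02f8f: {065902e, 0b02f8f, 491c48e, 4a97cb3, 51b7e4c, b913801, bff255b, df8b293, ed53903}.
Reachable from 8bf9098: {1bb977c, 51b7e4c, 8bf9098, b913801}.
In 0b02f8f's history but not 8bf9098's: {065902e, 0b02f8f, 491c48e, 4a97cb3, bff255b, df8b293, ed53903} — 7 commits.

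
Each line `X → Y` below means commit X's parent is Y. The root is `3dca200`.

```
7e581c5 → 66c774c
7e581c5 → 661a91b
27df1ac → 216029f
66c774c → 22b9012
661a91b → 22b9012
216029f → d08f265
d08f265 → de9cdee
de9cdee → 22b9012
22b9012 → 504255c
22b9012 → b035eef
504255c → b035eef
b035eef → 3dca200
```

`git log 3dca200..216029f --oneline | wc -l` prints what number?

Reachable from 216029f: {216029f, 22b9012, 3dca200, 504255c, b035eef, d08f265, de9cdee}.
Reachable from 3dca200: {3dca200}.
In 216029f's history but not 3dca200's: {216029f, 22b9012, 504255c, b035eef, d08f265, de9cdee} — 6 commits.

6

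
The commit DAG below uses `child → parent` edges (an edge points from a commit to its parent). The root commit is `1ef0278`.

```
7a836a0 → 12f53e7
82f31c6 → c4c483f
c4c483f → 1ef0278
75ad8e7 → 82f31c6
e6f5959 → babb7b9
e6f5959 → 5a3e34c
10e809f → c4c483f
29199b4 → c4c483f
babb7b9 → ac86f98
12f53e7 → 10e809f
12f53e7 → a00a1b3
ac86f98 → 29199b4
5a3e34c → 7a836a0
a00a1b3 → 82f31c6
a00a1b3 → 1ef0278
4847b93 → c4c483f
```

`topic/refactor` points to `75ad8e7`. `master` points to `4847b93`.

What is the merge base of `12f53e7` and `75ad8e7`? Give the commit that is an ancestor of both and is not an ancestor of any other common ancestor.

82f31c6

Ancestors of 12f53e7: {10e809f, 12f53e7, 1ef0278, 82f31c6, a00a1b3, c4c483f}.
Ancestors of 75ad8e7: {1ef0278, 75ad8e7, 82f31c6, c4c483f}.
Common ancestors: {1ef0278, 82f31c6, c4c483f}.
Among these, 82f31c6 is not an ancestor of any other common ancestor — it is the merge base.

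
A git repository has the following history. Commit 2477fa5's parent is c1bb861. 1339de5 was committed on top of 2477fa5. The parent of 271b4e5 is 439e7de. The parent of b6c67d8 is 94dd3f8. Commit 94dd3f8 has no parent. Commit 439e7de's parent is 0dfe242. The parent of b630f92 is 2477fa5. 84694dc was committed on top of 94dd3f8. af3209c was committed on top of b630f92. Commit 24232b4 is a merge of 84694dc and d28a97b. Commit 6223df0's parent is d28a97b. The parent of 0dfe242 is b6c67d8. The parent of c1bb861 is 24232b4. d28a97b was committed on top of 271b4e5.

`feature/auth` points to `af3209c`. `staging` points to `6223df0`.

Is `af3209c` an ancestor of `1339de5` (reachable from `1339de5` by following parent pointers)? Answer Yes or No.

Ancestors of 1339de5: {0dfe242, 1339de5, 24232b4, 2477fa5, 271b4e5, 439e7de, 84694dc, 94dd3f8, b6c67d8, c1bb861, d28a97b}.
af3209c is not in that set, so it is not an ancestor of 1339de5.

No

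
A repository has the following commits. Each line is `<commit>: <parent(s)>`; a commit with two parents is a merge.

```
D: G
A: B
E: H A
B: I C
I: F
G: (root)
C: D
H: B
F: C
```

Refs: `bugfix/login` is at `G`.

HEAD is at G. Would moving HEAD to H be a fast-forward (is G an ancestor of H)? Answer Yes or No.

A fast-forward from G to H is possible iff G is an ancestor of H.
Ancestors of H: {B, C, D, F, G, H, I}.
G is among them, so fast-forward is possible.

Yes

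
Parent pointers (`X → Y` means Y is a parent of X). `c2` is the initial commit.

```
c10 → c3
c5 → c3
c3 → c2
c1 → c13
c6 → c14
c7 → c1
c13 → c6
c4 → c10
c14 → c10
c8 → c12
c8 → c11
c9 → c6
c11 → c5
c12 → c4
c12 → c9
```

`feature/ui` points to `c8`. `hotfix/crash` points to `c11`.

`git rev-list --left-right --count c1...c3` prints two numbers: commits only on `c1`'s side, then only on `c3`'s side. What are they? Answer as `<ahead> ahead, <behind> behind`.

Reachable from c1: {c1, c10, c13, c14, c2, c3, c6}.
Reachable from c3: {c2, c3}.
Only in c1's history (ahead): {c1, c10, c13, c14, c6} — 5.
Only in c3's history (behind): {} — 0.

5 ahead, 0 behind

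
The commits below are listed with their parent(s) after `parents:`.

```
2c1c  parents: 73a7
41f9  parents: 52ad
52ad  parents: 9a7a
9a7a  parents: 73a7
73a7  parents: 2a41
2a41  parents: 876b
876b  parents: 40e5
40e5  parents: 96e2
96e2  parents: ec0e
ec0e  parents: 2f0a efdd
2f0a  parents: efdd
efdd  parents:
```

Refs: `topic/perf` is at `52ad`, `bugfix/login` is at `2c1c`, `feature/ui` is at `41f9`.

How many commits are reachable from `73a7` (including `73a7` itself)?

Walking parent pointers from 73a7: reachable set = {2a41, 2f0a, 40e5, 73a7, 876b, 96e2, ec0e, efdd}.
That is 8 commits.

8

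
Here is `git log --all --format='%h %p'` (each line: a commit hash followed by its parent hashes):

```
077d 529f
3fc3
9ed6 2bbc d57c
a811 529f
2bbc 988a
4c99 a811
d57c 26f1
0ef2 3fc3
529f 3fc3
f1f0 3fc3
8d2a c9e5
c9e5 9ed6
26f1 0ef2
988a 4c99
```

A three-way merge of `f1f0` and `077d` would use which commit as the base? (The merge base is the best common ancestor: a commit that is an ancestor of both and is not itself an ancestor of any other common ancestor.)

Ancestors of f1f0: {3fc3, f1f0}.
Ancestors of 077d: {077d, 3fc3, 529f}.
Common ancestors: {3fc3}.
The only common ancestor is 3fc3, so it is the merge base.

3fc3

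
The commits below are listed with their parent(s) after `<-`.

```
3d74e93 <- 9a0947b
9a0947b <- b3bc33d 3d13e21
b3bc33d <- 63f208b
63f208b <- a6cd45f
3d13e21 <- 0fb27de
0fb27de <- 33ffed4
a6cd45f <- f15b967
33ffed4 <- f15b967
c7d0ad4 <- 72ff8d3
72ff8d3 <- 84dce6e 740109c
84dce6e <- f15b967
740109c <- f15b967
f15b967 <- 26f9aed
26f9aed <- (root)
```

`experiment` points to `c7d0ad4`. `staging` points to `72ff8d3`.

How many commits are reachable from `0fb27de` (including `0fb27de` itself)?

4

Walking parent pointers from 0fb27de: reachable set = {0fb27de, 26f9aed, 33ffed4, f15b967}.
That is 4 commits.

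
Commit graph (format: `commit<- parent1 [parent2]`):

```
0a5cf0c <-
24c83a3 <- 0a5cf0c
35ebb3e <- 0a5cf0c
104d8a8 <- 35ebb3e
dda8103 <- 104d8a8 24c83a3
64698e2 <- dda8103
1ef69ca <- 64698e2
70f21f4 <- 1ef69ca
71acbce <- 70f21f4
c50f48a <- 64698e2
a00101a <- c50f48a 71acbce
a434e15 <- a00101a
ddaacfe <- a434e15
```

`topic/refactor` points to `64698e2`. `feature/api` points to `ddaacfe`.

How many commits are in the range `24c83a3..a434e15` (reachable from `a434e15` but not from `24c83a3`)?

10

Reachable from a434e15: {0a5cf0c, 104d8a8, 1ef69ca, 24c83a3, 35ebb3e, 64698e2, 70f21f4, 71acbce, a00101a, a434e15, c50f48a, dda8103}.
Reachable from 24c83a3: {0a5cf0c, 24c83a3}.
In a434e15's history but not 24c83a3's: {104d8a8, 1ef69ca, 35ebb3e, 64698e2, 70f21f4, 71acbce, a00101a, a434e15, c50f48a, dda8103} — 10 commits.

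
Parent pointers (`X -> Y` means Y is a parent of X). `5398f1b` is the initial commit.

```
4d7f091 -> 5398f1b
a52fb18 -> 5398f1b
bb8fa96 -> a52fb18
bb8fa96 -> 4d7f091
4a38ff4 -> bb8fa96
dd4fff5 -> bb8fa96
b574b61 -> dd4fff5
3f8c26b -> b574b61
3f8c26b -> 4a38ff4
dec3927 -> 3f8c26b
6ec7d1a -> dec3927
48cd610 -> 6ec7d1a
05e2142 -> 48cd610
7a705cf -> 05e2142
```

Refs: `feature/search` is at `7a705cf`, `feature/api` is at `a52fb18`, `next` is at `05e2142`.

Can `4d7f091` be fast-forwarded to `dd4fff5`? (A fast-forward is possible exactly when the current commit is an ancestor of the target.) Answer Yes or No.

A fast-forward from 4d7f091 to dd4fff5 is possible iff 4d7f091 is an ancestor of dd4fff5.
Ancestors of dd4fff5: {4d7f091, 5398f1b, a52fb18, bb8fa96, dd4fff5}.
4d7f091 is among them, so fast-forward is possible.

Yes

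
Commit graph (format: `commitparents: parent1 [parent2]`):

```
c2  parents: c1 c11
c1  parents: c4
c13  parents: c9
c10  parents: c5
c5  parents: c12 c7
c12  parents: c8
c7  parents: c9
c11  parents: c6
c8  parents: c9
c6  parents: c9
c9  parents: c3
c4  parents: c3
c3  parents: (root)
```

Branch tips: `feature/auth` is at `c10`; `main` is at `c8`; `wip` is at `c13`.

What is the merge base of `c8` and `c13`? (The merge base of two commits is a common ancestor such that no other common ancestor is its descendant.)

c9

Ancestors of c8: {c3, c8, c9}.
Ancestors of c13: {c13, c3, c9}.
Common ancestors: {c3, c9}.
Among these, c9 is not an ancestor of any other common ancestor — it is the merge base.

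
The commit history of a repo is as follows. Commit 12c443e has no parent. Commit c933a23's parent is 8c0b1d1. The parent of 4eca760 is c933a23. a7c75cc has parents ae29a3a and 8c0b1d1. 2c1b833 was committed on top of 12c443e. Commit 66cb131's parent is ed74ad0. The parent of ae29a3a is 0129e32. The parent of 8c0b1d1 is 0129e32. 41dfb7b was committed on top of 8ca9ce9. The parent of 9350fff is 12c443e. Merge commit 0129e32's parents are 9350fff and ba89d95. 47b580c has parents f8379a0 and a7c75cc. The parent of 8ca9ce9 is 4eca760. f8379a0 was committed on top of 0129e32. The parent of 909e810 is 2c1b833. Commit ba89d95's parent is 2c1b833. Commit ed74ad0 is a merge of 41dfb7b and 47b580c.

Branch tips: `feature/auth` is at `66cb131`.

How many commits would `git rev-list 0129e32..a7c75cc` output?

3

Reachable from a7c75cc: {0129e32, 12c443e, 2c1b833, 8c0b1d1, 9350fff, a7c75cc, ae29a3a, ba89d95}.
Reachable from 0129e32: {0129e32, 12c443e, 2c1b833, 9350fff, ba89d95}.
In a7c75cc's history but not 0129e32's: {8c0b1d1, a7c75cc, ae29a3a} — 3 commits.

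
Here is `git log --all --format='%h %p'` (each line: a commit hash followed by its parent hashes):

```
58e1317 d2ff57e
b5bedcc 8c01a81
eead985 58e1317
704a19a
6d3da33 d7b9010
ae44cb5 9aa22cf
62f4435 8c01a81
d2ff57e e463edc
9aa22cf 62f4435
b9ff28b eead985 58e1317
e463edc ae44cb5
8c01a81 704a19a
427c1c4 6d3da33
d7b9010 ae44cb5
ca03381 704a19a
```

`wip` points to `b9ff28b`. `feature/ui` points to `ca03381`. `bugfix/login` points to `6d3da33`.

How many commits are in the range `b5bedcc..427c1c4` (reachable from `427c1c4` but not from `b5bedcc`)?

Reachable from 427c1c4: {427c1c4, 62f4435, 6d3da33, 704a19a, 8c01a81, 9aa22cf, ae44cb5, d7b9010}.
Reachable from b5bedcc: {704a19a, 8c01a81, b5bedcc}.
In 427c1c4's history but not b5bedcc's: {427c1c4, 62f4435, 6d3da33, 9aa22cf, ae44cb5, d7b9010} — 6 commits.

6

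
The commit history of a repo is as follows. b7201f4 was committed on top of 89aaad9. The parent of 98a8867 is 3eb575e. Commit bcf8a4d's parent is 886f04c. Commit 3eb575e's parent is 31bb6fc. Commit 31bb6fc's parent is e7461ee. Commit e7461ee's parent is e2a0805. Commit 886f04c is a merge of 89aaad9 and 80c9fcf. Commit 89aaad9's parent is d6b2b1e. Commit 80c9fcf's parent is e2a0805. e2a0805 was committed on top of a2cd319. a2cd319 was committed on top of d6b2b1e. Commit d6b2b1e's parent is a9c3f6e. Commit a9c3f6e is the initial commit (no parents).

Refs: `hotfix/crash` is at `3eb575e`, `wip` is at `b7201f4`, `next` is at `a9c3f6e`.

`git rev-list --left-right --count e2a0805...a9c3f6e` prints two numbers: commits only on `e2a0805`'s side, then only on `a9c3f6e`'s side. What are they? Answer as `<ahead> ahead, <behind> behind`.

3 ahead, 0 behind

Reachable from e2a0805: {a2cd319, a9c3f6e, d6b2b1e, e2a0805}.
Reachable from a9c3f6e: {a9c3f6e}.
Only in e2a0805's history (ahead): {a2cd319, d6b2b1e, e2a0805} — 3.
Only in a9c3f6e's history (behind): {} — 0.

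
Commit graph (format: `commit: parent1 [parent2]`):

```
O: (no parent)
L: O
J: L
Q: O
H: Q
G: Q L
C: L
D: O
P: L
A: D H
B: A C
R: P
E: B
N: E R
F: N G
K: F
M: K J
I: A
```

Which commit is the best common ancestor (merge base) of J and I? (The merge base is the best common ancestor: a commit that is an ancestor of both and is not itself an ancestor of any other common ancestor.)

O

Ancestors of J: {J, L, O}.
Ancestors of I: {A, D, H, I, O, Q}.
Common ancestors: {O}.
The only common ancestor is O, so it is the merge base.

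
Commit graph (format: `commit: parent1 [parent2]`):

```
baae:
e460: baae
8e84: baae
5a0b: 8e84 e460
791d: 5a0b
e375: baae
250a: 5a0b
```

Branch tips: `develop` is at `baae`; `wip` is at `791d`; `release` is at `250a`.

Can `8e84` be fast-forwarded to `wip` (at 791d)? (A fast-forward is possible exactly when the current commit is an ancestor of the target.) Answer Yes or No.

Yes

A fast-forward from 8e84 to 791d is possible iff 8e84 is an ancestor of 791d.
Ancestors of 791d: {5a0b, 791d, 8e84, baae, e460}.
8e84 is among them, so fast-forward is possible.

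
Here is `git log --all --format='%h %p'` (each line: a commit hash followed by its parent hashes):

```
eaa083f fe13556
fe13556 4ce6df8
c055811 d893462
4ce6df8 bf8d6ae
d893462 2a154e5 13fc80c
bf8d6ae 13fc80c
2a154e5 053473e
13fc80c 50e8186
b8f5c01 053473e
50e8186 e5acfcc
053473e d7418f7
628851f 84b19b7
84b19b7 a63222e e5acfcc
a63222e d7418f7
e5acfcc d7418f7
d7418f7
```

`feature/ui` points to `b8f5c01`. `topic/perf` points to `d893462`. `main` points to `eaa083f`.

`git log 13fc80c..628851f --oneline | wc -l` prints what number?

3

Reachable from 628851f: {628851f, 84b19b7, a63222e, d7418f7, e5acfcc}.
Reachable from 13fc80c: {13fc80c, 50e8186, d7418f7, e5acfcc}.
In 628851f's history but not 13fc80c's: {628851f, 84b19b7, a63222e} — 3 commits.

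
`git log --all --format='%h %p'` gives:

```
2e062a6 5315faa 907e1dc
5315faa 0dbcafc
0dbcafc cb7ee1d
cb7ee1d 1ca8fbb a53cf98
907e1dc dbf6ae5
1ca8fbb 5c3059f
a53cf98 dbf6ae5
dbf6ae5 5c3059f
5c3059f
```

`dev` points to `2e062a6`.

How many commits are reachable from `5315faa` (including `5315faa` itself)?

Walking parent pointers from 5315faa: reachable set = {0dbcafc, 1ca8fbb, 5315faa, 5c3059f, a53cf98, cb7ee1d, dbf6ae5}.
That is 7 commits.

7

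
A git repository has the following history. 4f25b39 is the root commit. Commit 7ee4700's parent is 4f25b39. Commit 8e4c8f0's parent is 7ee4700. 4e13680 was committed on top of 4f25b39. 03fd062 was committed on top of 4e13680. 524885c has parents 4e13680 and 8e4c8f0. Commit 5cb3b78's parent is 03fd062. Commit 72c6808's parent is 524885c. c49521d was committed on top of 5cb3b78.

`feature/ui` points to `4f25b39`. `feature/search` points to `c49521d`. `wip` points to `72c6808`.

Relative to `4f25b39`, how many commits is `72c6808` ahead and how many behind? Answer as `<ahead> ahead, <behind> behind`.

Reachable from 72c6808: {4e13680, 4f25b39, 524885c, 72c6808, 7ee4700, 8e4c8f0}.
Reachable from 4f25b39: {4f25b39}.
Only in 72c6808's history (ahead): {4e13680, 524885c, 72c6808, 7ee4700, 8e4c8f0} — 5.
Only in 4f25b39's history (behind): {} — 0.

5 ahead, 0 behind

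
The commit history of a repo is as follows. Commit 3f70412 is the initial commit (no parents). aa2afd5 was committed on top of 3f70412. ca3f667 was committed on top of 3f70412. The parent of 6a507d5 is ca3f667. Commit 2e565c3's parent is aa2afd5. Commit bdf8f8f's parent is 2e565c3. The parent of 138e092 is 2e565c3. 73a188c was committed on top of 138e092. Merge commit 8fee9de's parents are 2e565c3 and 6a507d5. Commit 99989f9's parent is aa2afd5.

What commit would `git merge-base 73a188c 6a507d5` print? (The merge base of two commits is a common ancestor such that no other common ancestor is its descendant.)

3f70412

Ancestors of 73a188c: {138e092, 2e565c3, 3f70412, 73a188c, aa2afd5}.
Ancestors of 6a507d5: {3f70412, 6a507d5, ca3f667}.
Common ancestors: {3f70412}.
The only common ancestor is 3f70412, so it is the merge base.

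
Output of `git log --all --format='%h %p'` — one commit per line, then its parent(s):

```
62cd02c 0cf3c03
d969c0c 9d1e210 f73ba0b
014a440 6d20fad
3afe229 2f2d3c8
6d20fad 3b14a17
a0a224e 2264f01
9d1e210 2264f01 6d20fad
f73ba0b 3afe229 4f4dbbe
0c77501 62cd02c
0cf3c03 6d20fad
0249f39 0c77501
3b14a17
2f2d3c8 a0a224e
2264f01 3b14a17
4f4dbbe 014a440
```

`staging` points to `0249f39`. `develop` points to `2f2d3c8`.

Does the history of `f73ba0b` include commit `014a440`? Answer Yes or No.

Ancestors of f73ba0b (commits reachable by following parents): {014a440, 2264f01, 2f2d3c8, 3afe229, 3b14a17, 4f4dbbe, 6d20fad, a0a224e, f73ba0b}.
014a440 is in that set, so it is an ancestor of f73ba0b.

Yes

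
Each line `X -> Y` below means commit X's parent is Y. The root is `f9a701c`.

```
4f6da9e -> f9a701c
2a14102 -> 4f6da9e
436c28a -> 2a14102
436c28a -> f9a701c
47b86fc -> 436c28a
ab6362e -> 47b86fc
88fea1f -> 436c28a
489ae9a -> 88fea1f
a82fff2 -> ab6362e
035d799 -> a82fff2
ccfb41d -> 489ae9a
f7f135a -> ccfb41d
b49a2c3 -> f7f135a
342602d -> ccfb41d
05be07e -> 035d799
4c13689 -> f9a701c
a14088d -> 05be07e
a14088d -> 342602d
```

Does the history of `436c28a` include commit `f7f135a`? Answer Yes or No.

No

Ancestors of 436c28a: {2a14102, 436c28a, 4f6da9e, f9a701c}.
f7f135a is not in that set, so it is not an ancestor of 436c28a.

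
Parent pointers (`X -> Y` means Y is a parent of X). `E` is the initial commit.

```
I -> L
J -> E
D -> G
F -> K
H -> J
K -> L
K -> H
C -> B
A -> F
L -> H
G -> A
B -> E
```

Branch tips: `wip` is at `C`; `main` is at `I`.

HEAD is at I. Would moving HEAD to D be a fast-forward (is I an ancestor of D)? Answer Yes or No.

A fast-forward from I to D is possible iff I is an ancestor of D.
Ancestors of D: {A, D, E, F, G, H, J, K, L}.
I is not among them, so fast-forward is not possible.

No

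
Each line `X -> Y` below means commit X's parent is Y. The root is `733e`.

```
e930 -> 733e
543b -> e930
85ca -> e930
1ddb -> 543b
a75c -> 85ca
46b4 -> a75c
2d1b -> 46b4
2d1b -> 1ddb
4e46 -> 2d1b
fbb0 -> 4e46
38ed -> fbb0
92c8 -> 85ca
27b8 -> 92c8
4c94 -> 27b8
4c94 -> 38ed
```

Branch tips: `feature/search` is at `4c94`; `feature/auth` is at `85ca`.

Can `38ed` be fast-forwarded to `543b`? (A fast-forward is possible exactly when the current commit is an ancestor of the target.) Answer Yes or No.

No

A fast-forward from 38ed to 543b is possible iff 38ed is an ancestor of 543b.
Ancestors of 543b: {543b, 733e, e930}.
38ed is not among them, so fast-forward is not possible.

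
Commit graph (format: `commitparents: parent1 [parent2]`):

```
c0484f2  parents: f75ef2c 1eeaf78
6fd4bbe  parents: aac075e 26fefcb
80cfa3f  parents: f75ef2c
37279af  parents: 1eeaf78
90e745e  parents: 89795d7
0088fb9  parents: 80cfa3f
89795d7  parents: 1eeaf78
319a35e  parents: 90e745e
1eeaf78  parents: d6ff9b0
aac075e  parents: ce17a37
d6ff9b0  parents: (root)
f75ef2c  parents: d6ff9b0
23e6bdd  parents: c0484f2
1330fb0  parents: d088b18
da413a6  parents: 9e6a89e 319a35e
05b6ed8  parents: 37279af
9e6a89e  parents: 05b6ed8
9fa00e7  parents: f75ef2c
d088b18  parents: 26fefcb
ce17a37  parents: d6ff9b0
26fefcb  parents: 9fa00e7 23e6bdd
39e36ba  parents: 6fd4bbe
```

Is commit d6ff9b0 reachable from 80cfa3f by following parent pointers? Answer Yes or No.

Ancestors of 80cfa3f (commits reachable by following parents): {80cfa3f, d6ff9b0, f75ef2c}.
d6ff9b0 is in that set, so it is an ancestor of 80cfa3f.

Yes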